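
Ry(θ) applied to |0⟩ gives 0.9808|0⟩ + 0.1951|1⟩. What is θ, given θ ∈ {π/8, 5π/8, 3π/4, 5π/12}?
π/8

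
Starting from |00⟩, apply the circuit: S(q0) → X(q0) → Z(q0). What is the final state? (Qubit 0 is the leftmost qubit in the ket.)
-|10⟩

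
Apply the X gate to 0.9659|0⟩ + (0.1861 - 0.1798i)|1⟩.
(0.1861 - 0.1798i)|0⟩ + 0.9659|1⟩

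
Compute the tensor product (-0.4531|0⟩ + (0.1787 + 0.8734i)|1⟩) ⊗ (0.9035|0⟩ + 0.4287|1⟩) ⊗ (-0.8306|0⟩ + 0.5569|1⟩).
0.34|000⟩ - 0.228|001⟩ + 0.1613|010⟩ - 0.1082|011⟩ + (-0.1341 - 0.6554i)|100⟩ + (0.08991 + 0.4395i)|101⟩ + (-0.06363 - 0.311i)|110⟩ + (0.04266 + 0.2085i)|111⟩

amp(|b₁b₂…⟩) = product of the factor amplitudes for bits b₁, b₂, …; only kets whose every factor amplitude is nonzero survive.
|000⟩: (-0.4531)(0.9035)(-0.8306) = 0.34
|001⟩: (-0.4531)(0.9035)(0.5569) = -0.228
|010⟩: (-0.4531)(0.4287)(-0.8306) = 0.1613
|011⟩: (-0.4531)(0.4287)(0.5569) = -0.1082
|100⟩: (0.1787 + 0.8734i)(0.9035)(-0.8306) = (-0.1341 - 0.6554i)
|101⟩: (0.1787 + 0.8734i)(0.9035)(0.5569) = (0.08991 + 0.4395i)
|110⟩: (0.1787 + 0.8734i)(0.4287)(-0.8306) = (-0.06363 - 0.311i)
|111⟩: (0.1787 + 0.8734i)(0.4287)(0.5569) = (0.04266 + 0.2085i)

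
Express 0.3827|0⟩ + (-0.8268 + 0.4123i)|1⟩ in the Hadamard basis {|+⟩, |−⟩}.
(-0.314 + 0.2915i)|+⟩ + (0.8552 - 0.2915i)|−⟩

With |ψ⟩ = α|0⟩ + β|1⟩, the Hadamard-basis coefficients are ⟨+|ψ⟩ = (α + β)/√2 and ⟨−|ψ⟩ = (α − β)/√2.
Here α = 0.3827, β = (-0.8268 + 0.4123i): (α + β)/√2 = (-0.314 + 0.2915i), (α − β)/√2 = (0.8552 - 0.2915i).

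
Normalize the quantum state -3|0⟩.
-|0⟩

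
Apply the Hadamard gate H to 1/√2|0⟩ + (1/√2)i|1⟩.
(1/2 + (1/2)i)|0⟩ + (1/2 - (1/2)i)|1⟩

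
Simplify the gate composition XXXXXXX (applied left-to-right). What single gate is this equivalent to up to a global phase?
X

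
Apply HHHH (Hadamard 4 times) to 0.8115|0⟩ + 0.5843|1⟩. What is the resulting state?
0.8115|0⟩ + 0.5843|1⟩

H² = I, so an even number of Hadamards cancels: H^4 = I and the state is unchanged.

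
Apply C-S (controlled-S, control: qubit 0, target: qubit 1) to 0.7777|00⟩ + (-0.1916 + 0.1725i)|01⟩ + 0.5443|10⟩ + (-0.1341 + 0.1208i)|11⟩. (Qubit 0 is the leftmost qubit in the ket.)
0.7777|00⟩ + (-0.1916 + 0.1725i)|01⟩ + 0.5443|10⟩ + (-0.1208 - 0.1341i)|11⟩

C-S leaves the control-|0⟩ kets |00⟩, |01⟩ unchanged and applies S to qubit 1 on the control-|1⟩ pair (|10⟩, |11⟩).
S = [[1, 0], [0, i]].
With a = amp(|10⟩) = 0.5443 and b = amp(|11⟩) = (-0.1341 + 0.1208i):
new amp(|10⟩) = (1)·a = 0.5443
new amp(|11⟩) = (i)·b = (-0.1208 - 0.1341i)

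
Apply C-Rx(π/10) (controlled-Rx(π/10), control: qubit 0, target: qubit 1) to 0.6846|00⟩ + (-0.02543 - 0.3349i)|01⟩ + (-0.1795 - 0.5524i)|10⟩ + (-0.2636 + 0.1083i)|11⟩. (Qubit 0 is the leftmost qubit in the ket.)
0.6846|00⟩ + (-0.02543 - 0.3349i)|01⟩ + (-0.1603 - 0.5044i)|10⟩ + (-0.3468 + 0.135i)|11⟩

C-Rx(π/10) leaves the control-|0⟩ kets |00⟩, |01⟩ unchanged and applies Rx(π/10) to qubit 1 on the control-|1⟩ pair (|10⟩, |11⟩).
Rx(π/10) = [[cos(θ/2), −i·sin(θ/2)], [−i·sin(θ/2), cos(θ/2)]]; θ = π/10, cos(θ/2) ≈ 0.987688, sin(θ/2) ≈ 0.156434.
With a = amp(|10⟩) = (-0.1795 - 0.5524i) and b = amp(|11⟩) = (-0.2636 + 0.1083i):
new amp(|10⟩) = (0.987688)·a + (-0.156434i)·b = (-0.1603 - 0.5044i)
new amp(|11⟩) = (-0.156434i)·a + (0.987688)·b = (-0.3468 + 0.135i)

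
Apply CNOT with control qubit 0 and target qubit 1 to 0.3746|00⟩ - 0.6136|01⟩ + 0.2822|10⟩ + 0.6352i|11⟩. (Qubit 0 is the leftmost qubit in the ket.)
0.3746|00⟩ - 0.6136|01⟩ + 0.6352i|10⟩ + 0.2822|11⟩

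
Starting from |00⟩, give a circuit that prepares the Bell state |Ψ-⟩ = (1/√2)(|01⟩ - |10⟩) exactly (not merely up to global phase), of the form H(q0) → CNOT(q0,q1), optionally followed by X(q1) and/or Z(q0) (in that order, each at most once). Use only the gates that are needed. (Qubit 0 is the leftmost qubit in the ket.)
H(q0) → CNOT(q0,q1) → X(q1) → Z(q0)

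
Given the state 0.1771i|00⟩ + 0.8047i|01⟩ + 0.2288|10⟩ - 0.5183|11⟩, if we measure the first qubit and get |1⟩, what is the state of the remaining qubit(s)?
0.4038|0⟩ - 0.9148|1⟩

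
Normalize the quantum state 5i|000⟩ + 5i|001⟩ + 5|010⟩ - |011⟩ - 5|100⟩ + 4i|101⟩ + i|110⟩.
0.4603i|000⟩ + 0.4603i|001⟩ + 0.4603|010⟩ - 0.09206|011⟩ - 0.4603|100⟩ + 0.3682i|101⟩ + 0.09206i|110⟩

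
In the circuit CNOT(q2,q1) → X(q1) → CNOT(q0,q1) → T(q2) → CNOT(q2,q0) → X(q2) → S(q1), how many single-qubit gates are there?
4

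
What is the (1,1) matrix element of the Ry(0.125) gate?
0.998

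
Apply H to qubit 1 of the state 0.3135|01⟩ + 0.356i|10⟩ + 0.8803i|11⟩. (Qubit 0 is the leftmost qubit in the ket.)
0.2217|00⟩ - 0.2217|01⟩ + 0.8742i|10⟩ - 0.3707i|11⟩

H on qubit 1 mixes each pair of kets that differ only in qubit 1: amplitudes (a, b) of (|…0…⟩, |…1…⟩) become ((a + b)/√2, (a − b)/√2). Kets absent from the input have amplitude 0.
(|00⟩, |01⟩): (a, b) = (0, 0.3135) → (0.2217, -0.2217)
(|10⟩, |11⟩): (a, b) = (0.356i, 0.8803i) → (0.8742i, -0.3707i)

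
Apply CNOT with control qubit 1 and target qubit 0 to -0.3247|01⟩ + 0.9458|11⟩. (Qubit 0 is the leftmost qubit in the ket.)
0.9458|01⟩ - 0.3247|11⟩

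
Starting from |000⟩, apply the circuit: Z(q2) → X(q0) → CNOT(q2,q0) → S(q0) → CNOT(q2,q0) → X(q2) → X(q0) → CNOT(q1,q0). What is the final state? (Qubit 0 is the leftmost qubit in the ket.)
i|001⟩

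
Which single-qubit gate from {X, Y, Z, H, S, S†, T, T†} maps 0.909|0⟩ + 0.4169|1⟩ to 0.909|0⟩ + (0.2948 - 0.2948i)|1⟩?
T†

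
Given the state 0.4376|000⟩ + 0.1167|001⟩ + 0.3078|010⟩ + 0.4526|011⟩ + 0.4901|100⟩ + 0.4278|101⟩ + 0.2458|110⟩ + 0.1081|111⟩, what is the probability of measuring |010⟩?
0.09474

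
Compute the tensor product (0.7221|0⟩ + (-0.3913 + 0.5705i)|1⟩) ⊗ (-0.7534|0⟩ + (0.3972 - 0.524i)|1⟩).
-0.544|00⟩ + (0.2868 - 0.3784i)|01⟩ + (0.2948 - 0.4298i)|10⟩ + (0.1435 + 0.4316i)|11⟩

amp(|b₁b₂…⟩) = product of the factor amplitudes for bits b₁, b₂, …; only kets whose every factor amplitude is nonzero survive.
|00⟩: (0.7221)(-0.7534) = -0.544
|01⟩: (0.7221)(0.3972 - 0.524i) = (0.2868 - 0.3784i)
|10⟩: (-0.3913 + 0.5705i)(-0.7534) = (0.2948 - 0.4298i)
|11⟩: (-0.3913 + 0.5705i)(0.3972 - 0.524i) = (0.1435 + 0.4316i)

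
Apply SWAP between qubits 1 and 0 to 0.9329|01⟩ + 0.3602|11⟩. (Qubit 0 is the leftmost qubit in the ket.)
0.9329|10⟩ + 0.3602|11⟩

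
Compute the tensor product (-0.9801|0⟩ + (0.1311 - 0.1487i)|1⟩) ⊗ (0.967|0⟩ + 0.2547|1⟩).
-0.9478|00⟩ - 0.2496|01⟩ + (0.1268 - 0.1438i)|10⟩ + (0.03339 - 0.03787i)|11⟩

amp(|b₁b₂…⟩) = product of the factor amplitudes for bits b₁, b₂, …; only kets whose every factor amplitude is nonzero survive.
|00⟩: (-0.9801)(0.967) = -0.9478
|01⟩: (-0.9801)(0.2547) = -0.2496
|10⟩: (0.1311 - 0.1487i)(0.967) = (0.1268 - 0.1438i)
|11⟩: (0.1311 - 0.1487i)(0.2547) = (0.03339 - 0.03787i)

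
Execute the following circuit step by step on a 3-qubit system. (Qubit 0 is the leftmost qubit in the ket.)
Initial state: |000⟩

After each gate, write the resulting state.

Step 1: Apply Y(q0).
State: i|100⟩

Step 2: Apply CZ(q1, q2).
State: i|100⟩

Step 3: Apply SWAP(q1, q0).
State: i|010⟩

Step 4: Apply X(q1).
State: i|000⟩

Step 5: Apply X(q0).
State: i|100⟩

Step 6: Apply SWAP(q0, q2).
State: i|001⟩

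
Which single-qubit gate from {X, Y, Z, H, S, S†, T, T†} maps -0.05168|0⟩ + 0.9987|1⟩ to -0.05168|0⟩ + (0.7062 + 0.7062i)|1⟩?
T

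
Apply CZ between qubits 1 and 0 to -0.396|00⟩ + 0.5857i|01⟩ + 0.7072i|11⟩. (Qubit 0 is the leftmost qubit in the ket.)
-0.396|00⟩ + 0.5857i|01⟩ - 0.7072i|11⟩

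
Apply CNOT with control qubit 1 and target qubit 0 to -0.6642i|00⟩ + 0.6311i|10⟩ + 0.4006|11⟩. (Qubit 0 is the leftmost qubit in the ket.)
-0.6642i|00⟩ + 0.4006|01⟩ + 0.6311i|10⟩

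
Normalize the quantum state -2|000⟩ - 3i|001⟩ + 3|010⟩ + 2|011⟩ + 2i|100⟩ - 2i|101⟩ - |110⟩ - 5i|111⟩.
-0.2582|000⟩ - 0.3873i|001⟩ + 0.3873|010⟩ + 0.2582|011⟩ + 0.2582i|100⟩ - 0.2582i|101⟩ - 0.1291|110⟩ - 0.6455i|111⟩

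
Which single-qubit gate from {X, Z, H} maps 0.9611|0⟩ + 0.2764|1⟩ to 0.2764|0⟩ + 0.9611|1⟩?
X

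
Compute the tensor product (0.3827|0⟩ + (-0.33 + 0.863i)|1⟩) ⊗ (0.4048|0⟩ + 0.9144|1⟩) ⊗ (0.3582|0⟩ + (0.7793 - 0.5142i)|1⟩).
0.05549|000⟩ + (0.1207 - 0.07966i)|001⟩ + 0.1253|010⟩ + (0.2727 - 0.1799i)|011⟩ + (-0.04785 + 0.1251i)|100⟩ + (0.07553 + 0.3409i)|101⟩ + (-0.1081 + 0.2827i)|110⟩ + (0.1706 + 0.7701i)|111⟩

amp(|b₁b₂…⟩) = product of the factor amplitudes for bits b₁, b₂, …; only kets whose every factor amplitude is nonzero survive.
|000⟩: (0.3827)(0.4048)(0.3582) = 0.05549
|001⟩: (0.3827)(0.4048)(0.7793 - 0.5142i) = (0.1207 - 0.07966i)
|010⟩: (0.3827)(0.9144)(0.3582) = 0.1253
|011⟩: (0.3827)(0.9144)(0.7793 - 0.5142i) = (0.2727 - 0.1799i)
|100⟩: (-0.33 + 0.863i)(0.4048)(0.3582) = (-0.04785 + 0.1251i)
|101⟩: (-0.33 + 0.863i)(0.4048)(0.7793 - 0.5142i) = (0.07553 + 0.3409i)
|110⟩: (-0.33 + 0.863i)(0.9144)(0.3582) = (-0.1081 + 0.2827i)
|111⟩: (-0.33 + 0.863i)(0.9144)(0.7793 - 0.5142i) = (0.1706 + 0.7701i)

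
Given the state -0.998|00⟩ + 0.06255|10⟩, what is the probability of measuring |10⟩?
0.003913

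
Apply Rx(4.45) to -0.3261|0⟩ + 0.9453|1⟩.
(0.1984 - 0.7501i)|0⟩ + (-0.5752 + 0.2588i)|1⟩

Rx(4.45) = [[cos(θ/2), −i·sin(θ/2)], [−i·sin(θ/2), cos(θ/2)]]; θ = 4.45, cos(θ/2) ≈ -0.608528, sin(θ/2) ≈ 0.793533.
With a = amp(|0⟩) = -0.3261 and b = amp(|1⟩) = 0.9453:
new amp(|0⟩) = (-0.608528)·a + (-0.793533i)·b = (0.1984 - 0.7501i)
new amp(|1⟩) = (-0.793533i)·a + (-0.608528)·b = (-0.5752 + 0.2588i)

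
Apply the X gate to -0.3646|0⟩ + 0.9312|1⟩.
0.9312|0⟩ - 0.3646|1⟩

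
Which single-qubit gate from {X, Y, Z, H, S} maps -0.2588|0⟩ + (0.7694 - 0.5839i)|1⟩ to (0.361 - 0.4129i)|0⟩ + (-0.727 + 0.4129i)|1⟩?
H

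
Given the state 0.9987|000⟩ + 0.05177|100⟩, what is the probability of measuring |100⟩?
0.00268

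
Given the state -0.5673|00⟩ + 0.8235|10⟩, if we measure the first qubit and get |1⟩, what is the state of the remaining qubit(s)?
|0⟩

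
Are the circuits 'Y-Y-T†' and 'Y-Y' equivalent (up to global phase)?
No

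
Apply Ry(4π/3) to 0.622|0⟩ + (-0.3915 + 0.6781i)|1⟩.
(0.02805 - 0.5873i)|0⟩ + (0.7344 - 0.3391i)|1⟩

Ry(4π/3) = [[cos(θ/2), −sin(θ/2)], [sin(θ/2), cos(θ/2)]]; θ = 4π/3, cos(θ/2) ≈ -0.5, sin(θ/2) ≈ 0.866025.
With a = amp(|0⟩) = 0.622 and b = amp(|1⟩) = (-0.3915 + 0.6781i):
new amp(|0⟩) = (-0.5)·a + (-0.866025)·b = (0.02805 - 0.5873i)
new amp(|1⟩) = (0.866025)·a + (-0.5)·b = (0.7344 - 0.3391i)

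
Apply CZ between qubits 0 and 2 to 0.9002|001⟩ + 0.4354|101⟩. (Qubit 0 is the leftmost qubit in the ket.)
0.9002|001⟩ - 0.4354|101⟩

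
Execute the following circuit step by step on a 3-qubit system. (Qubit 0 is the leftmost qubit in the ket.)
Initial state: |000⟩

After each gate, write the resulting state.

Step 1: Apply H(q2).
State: 1/√2|000⟩ + 1/√2|001⟩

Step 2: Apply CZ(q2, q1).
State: 1/√2|000⟩ + 1/√2|001⟩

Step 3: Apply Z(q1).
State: 1/√2|000⟩ + 1/√2|001⟩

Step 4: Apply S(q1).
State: 1/√2|000⟩ + 1/√2|001⟩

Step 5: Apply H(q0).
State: 1/2|000⟩ + 1/2|001⟩ + 1/2|100⟩ + 1/2|101⟩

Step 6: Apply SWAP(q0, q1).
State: 1/2|000⟩ + 1/2|001⟩ + 1/2|010⟩ + 1/2|011⟩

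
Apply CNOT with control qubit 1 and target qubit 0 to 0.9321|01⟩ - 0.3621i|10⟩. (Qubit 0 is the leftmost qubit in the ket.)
-0.3621i|10⟩ + 0.9321|11⟩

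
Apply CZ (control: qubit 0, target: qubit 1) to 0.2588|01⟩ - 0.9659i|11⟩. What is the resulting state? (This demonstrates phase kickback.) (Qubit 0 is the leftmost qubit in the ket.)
0.2588|01⟩ + 0.9659i|11⟩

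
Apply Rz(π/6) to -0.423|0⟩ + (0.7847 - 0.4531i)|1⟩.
(-0.4086 + 0.1095i)|0⟩ + (0.8752 - 0.2346i)|1⟩

Rz(π/6) = [[e^(−iθ/2), 0], [0, e^(iθ/2)]] with e^(±iθ/2) = cos(θ/2) ± i·sin(θ/2); θ = π/6, cos(θ/2) ≈ 0.965926, sin(θ/2) ≈ 0.258819.
With a = amp(|0⟩) = -0.423 and b = amp(|1⟩) = (0.7847 - 0.4531i):
new amp(|0⟩) = (0.965926 - 0.258819i)·a = (-0.4086 + 0.1095i)
new amp(|1⟩) = (0.965926 + 0.258819i)·b = (0.8752 - 0.2346i)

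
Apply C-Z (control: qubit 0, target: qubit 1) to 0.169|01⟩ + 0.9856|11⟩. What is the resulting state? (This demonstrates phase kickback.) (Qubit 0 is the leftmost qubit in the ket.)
0.169|01⟩ - 0.9856|11⟩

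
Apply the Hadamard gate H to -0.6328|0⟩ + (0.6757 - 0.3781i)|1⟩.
(0.03033 - 0.2674i)|0⟩ + (-0.9252 + 0.2674i)|1⟩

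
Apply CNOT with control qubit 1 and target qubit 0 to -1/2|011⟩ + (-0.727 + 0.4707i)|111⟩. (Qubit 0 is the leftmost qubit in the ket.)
(-0.727 + 0.4707i)|011⟩ - 1/2|111⟩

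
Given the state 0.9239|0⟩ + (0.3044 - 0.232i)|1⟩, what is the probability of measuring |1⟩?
0.1465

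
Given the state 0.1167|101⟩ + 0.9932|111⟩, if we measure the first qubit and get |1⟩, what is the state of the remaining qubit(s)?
0.1167|01⟩ + 0.9932|11⟩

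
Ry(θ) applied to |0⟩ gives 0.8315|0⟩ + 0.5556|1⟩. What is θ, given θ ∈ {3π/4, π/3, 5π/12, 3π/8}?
3π/8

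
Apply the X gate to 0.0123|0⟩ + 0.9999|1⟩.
0.9999|0⟩ + 0.0123|1⟩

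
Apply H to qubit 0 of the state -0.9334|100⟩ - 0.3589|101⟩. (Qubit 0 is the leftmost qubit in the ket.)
-0.66|000⟩ - 0.2538|001⟩ + 0.66|100⟩ + 0.2538|101⟩

H on qubit 0 mixes each pair of kets that differ only in qubit 0: amplitudes (a, b) of (|…0…⟩, |…1…⟩) become ((a + b)/√2, (a − b)/√2). Kets absent from the input have amplitude 0.
(|000⟩, |100⟩): (a, b) = (0, -0.9334) → (-0.66, 0.66)
(|001⟩, |101⟩): (a, b) = (0, -0.3589) → (-0.2538, 0.2538)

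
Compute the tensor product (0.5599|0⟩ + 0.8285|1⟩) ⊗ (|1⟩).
0.5599|01⟩ + 0.8285|11⟩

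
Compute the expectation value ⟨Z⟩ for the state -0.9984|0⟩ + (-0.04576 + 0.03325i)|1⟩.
0.9936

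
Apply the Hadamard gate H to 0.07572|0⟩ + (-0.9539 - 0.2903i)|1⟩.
(-0.621 - 0.2053i)|0⟩ + (0.7281 + 0.2053i)|1⟩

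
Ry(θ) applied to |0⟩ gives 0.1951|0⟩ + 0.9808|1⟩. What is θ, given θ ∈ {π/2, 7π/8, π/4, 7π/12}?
7π/8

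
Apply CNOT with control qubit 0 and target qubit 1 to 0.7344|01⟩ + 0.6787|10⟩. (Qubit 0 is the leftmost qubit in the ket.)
0.7344|01⟩ + 0.6787|11⟩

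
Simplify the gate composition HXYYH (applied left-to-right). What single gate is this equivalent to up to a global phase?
Z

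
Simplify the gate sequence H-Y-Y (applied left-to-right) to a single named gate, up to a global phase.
H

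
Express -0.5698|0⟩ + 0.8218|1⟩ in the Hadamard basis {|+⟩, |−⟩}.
0.1782|+⟩ - 0.984|−⟩

With |ψ⟩ = α|0⟩ + β|1⟩, the Hadamard-basis coefficients are ⟨+|ψ⟩ = (α + β)/√2 and ⟨−|ψ⟩ = (α − β)/√2.
Here α = -0.5698, β = 0.8218: (α + β)/√2 = 0.1782, (α − β)/√2 = -0.984.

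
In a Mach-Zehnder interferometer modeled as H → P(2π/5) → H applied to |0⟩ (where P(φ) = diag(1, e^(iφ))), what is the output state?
(0.6545 + 0.4755i)|0⟩ + (0.3455 - 0.4755i)|1⟩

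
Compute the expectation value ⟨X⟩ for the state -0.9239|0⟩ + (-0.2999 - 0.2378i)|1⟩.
0.5542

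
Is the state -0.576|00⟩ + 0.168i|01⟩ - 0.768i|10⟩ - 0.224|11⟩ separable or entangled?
Separable

Writing the state as a|00⟩ + b|01⟩ + c|10⟩ + d|11⟩, it is a product state iff ad − bc = 0.
Here (a, b, c, d) = (-0.576, 0.168i, -0.768i, -0.224): ad − bc = (-0.576)(-0.224) − (0.168i)(-0.768i) = 0, so the state is separable.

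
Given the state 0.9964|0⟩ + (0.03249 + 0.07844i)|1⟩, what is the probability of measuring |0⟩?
0.9928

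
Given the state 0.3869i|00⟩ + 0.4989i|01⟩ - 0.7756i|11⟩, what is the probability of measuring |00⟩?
0.1497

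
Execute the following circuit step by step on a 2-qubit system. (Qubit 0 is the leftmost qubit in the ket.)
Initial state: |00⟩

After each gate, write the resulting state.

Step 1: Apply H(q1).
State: 1/√2|00⟩ + 1/√2|01⟩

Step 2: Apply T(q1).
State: 1/√2|00⟩ + (1/2 + (1/2)i)|01⟩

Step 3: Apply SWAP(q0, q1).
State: 1/√2|00⟩ + (1/2 + (1/2)i)|10⟩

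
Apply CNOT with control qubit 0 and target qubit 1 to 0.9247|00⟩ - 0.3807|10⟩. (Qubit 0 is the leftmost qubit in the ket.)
0.9247|00⟩ - 0.3807|11⟩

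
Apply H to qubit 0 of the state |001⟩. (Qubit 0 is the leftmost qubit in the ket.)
1/√2|001⟩ + 1/√2|101⟩

H on qubit 0 mixes each pair of kets that differ only in qubit 0: amplitudes (a, b) of (|…0…⟩, |…1…⟩) become ((a + b)/√2, (a − b)/√2). Kets absent from the input have amplitude 0.
(|001⟩, |101⟩): (a, b) = (1, 0) → (1/√2, 1/√2)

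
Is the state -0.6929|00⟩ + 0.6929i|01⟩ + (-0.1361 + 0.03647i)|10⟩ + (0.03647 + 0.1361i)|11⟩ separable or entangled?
Separable

Writing the state as a|00⟩ + b|01⟩ + c|10⟩ + d|11⟩, it is a product state iff ad − bc = 0.
Here (a, b, c, d) = (-0.6929, 0.6929i, (-0.1361 + 0.03647i), (0.03647 + 0.1361i)): ad − bc = (-0.6929)(0.03647 + 0.1361i) − (0.6929i)(-0.1361 + 0.03647i) = 0, so the state is separable.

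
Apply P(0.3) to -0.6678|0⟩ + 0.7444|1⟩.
-0.6678|0⟩ + (0.7112 + 0.22i)|1⟩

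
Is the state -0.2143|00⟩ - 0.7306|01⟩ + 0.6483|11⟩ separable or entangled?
Entangled

Writing the state as a|00⟩ + b|01⟩ + c|10⟩ + d|11⟩, it is a product state iff ad − bc = 0.
Here (a, b, c, d) = (-0.2143, -0.7306, 0, 0.6483): ad − bc = (-0.2143)(0.6483) − (-0.7306)(0) = -0.1389 ≠ 0, so the state is entangled.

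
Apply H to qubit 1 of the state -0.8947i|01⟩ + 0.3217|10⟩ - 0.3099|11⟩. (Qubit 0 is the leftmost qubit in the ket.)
-0.6326i|00⟩ + 0.6326i|01⟩ + 0.008344|10⟩ + 0.4466|11⟩

H on qubit 1 mixes each pair of kets that differ only in qubit 1: amplitudes (a, b) of (|…0…⟩, |…1…⟩) become ((a + b)/√2, (a − b)/√2). Kets absent from the input have amplitude 0.
(|00⟩, |01⟩): (a, b) = (0, -0.8947i) → (-0.6326i, 0.6326i)
(|10⟩, |11⟩): (a, b) = (0.3217, -0.3099) → (0.008344, 0.4466)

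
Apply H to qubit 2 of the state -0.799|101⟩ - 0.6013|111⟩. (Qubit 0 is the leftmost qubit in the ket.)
-0.565|100⟩ + 0.565|101⟩ - 0.4252|110⟩ + 0.4252|111⟩

H on qubit 2 mixes each pair of kets that differ only in qubit 2: amplitudes (a, b) of (|…0…⟩, |…1…⟩) become ((a + b)/√2, (a − b)/√2). Kets absent from the input have amplitude 0.
(|100⟩, |101⟩): (a, b) = (0, -0.799) → (-0.565, 0.565)
(|110⟩, |111⟩): (a, b) = (0, -0.6013) → (-0.4252, 0.4252)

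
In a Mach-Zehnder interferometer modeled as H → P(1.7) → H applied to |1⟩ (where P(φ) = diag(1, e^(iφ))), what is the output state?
(0.5644 - 0.4958i)|0⟩ + (0.4356 + 0.4958i)|1⟩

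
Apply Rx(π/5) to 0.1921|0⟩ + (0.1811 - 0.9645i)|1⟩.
(-0.1153 - 0.05596i)|0⟩ + (0.1722 - 0.9767i)|1⟩

Rx(π/5) = [[cos(θ/2), −i·sin(θ/2)], [−i·sin(θ/2), cos(θ/2)]]; θ = π/5, cos(θ/2) ≈ 0.951057, sin(θ/2) ≈ 0.309017.
With a = amp(|0⟩) = 0.1921 and b = amp(|1⟩) = (0.1811 - 0.9645i):
new amp(|0⟩) = (0.951057)·a + (-0.309017i)·b = (-0.1153 - 0.05596i)
new amp(|1⟩) = (-0.309017i)·a + (0.951057)·b = (0.1722 - 0.9767i)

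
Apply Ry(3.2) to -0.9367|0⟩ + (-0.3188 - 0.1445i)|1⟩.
(0.346 + 0.1444i)|0⟩ + (-0.927 + 0.004219i)|1⟩

Ry(3.2) = [[cos(θ/2), −sin(θ/2)], [sin(θ/2), cos(θ/2)]]; θ = 3.2, cos(θ/2) ≈ -0.0291995, sin(θ/2) ≈ 0.999574.
With a = amp(|0⟩) = -0.9367 and b = amp(|1⟩) = (-0.3188 - 0.1445i):
new amp(|0⟩) = (-0.0291995)·a + (-0.999574)·b = (0.346 + 0.1444i)
new amp(|1⟩) = (0.999574)·a + (-0.0291995)·b = (-0.927 + 0.004219i)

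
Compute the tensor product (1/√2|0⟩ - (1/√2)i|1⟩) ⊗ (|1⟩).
1/√2|01⟩ - (1/√2)i|11⟩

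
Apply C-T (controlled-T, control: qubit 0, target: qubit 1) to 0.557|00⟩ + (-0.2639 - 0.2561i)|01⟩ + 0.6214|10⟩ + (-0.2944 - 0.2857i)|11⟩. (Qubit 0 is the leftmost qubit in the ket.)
0.557|00⟩ + (-0.2639 - 0.2561i)|01⟩ + 0.6214|10⟩ + (-0.006152 - 0.4102i)|11⟩

C-T leaves the control-|0⟩ kets |00⟩, |01⟩ unchanged and applies T to qubit 1 on the control-|1⟩ pair (|10⟩, |11⟩).
T = [[1, 0], [0, (1/√2 + (1/√2)i)]].
With a = amp(|10⟩) = 0.6214 and b = amp(|11⟩) = (-0.2944 - 0.2857i):
new amp(|10⟩) = (1)·a = 0.6214
new amp(|11⟩) = (1/√2 + (1/√2)i)·b = (-0.006152 - 0.4102i)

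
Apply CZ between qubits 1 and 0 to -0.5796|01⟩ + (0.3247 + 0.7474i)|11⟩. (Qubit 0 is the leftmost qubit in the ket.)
-0.5796|01⟩ + (-0.3247 - 0.7474i)|11⟩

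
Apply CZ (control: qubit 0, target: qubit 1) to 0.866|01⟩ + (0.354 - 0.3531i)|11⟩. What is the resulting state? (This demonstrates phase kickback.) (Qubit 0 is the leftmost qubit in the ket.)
0.866|01⟩ + (-0.354 + 0.3531i)|11⟩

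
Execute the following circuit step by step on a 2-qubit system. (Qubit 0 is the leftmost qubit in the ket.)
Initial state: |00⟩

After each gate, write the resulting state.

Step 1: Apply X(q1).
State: |01⟩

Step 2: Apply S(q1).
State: i|01⟩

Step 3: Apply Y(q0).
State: -|11⟩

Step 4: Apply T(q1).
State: (-1/√2 - (1/√2)i)|11⟩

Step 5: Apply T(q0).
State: -i|11⟩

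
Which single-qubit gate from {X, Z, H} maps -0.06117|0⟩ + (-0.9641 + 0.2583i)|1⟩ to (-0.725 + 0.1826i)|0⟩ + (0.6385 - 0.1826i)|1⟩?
H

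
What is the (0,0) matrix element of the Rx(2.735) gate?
0.2019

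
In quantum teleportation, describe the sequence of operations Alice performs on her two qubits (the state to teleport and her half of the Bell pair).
CNOT (state → Bell), then H on state qubit, then measure both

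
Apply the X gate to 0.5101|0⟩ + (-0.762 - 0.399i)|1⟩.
(-0.762 - 0.399i)|0⟩ + 0.5101|1⟩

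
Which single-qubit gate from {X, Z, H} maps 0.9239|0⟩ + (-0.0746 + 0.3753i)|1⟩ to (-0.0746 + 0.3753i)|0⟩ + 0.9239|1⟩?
X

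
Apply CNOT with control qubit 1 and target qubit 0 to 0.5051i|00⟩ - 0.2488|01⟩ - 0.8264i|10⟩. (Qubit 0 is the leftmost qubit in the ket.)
0.5051i|00⟩ - 0.8264i|10⟩ - 0.2488|11⟩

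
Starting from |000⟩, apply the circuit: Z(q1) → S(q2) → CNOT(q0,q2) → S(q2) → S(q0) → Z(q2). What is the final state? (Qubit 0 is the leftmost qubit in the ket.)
|000⟩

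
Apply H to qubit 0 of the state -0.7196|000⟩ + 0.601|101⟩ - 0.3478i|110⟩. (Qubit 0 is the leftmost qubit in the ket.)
-0.5088|000⟩ + 0.425|001⟩ - 0.2459i|010⟩ - 0.5088|100⟩ - 0.425|101⟩ + 0.2459i|110⟩

H on qubit 0 mixes each pair of kets that differ only in qubit 0: amplitudes (a, b) of (|…0…⟩, |…1…⟩) become ((a + b)/√2, (a − b)/√2). Kets absent from the input have amplitude 0.
(|000⟩, |100⟩): (a, b) = (-0.7196, 0) → (-0.5088, -0.5088)
(|001⟩, |101⟩): (a, b) = (0, 0.601) → (0.425, -0.425)
(|010⟩, |110⟩): (a, b) = (0, -0.3478i) → (-0.2459i, 0.2459i)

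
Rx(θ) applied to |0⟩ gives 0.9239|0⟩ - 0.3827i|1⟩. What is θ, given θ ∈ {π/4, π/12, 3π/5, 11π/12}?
π/4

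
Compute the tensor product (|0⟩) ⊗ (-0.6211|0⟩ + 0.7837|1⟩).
-0.6211|00⟩ + 0.7837|01⟩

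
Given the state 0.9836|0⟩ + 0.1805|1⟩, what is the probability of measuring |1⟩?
0.03258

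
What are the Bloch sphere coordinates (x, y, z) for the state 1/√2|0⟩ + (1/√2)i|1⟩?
(0, 1, 0)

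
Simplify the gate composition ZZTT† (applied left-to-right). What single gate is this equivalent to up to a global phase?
I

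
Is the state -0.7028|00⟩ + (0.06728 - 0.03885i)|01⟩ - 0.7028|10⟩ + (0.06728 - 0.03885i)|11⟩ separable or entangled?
Separable

Writing the state as a|00⟩ + b|01⟩ + c|10⟩ + d|11⟩, it is a product state iff ad − bc = 0.
Here (a, b, c, d) = (-0.7028, (0.06728 - 0.03885i), -0.7028, (0.06728 - 0.03885i)): ad − bc = (-0.7028)(0.06728 - 0.03885i) − (0.06728 - 0.03885i)(-0.7028) = 0, so the state is separable.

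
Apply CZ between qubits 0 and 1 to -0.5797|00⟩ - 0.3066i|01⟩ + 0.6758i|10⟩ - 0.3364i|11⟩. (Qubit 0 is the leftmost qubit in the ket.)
-0.5797|00⟩ - 0.3066i|01⟩ + 0.6758i|10⟩ + 0.3364i|11⟩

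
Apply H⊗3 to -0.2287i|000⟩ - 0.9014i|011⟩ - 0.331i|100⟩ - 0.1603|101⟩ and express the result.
(-0.05667 - 0.5166i)|000⟩ + (0.05667 + 0.1208i)|001⟩ + (-0.05667 + 0.1208i)|010⟩ + (0.05667 - 0.5166i)|011⟩ + (0.05667 - 0.2825i)|100⟩ + (-0.05667 + 0.3549i)|101⟩ + (0.05667 + 0.3549i)|110⟩ + (-0.05667 - 0.2825i)|111⟩

H⊗3 gives amp(|y⟩) = (1/2√2) Σ_x (−1)^(x·y) amp(|x⟩), where x·y is the number of positions in which both x and y have a 1.
|000⟩: (-0.2287i - 0.9014i - 0.331i - 0.1603)/(2√2) = (-0.05667 - 0.5166i)
|001⟩: (-0.2287i + 0.9014i - 0.331i + 0.1603)/(2√2) = (0.05667 + 0.1208i)
|010⟩: (-0.2287i + 0.9014i - 0.331i - 0.1603)/(2√2) = (-0.05667 + 0.1208i)
|011⟩: (-0.2287i - 0.9014i - 0.331i + 0.1603)/(2√2) = (0.05667 - 0.5166i)
|100⟩: (-0.2287i - 0.9014i + 0.331i + 0.1603)/(2√2) = (0.05667 - 0.2825i)
|101⟩: (-0.2287i + 0.9014i + 0.331i - 0.1603)/(2√2) = (-0.05667 + 0.3549i)
|110⟩: (-0.2287i + 0.9014i + 0.331i + 0.1603)/(2√2) = (0.05667 + 0.3549i)
|111⟩: (-0.2287i - 0.9014i + 0.331i - 0.1603)/(2√2) = (-0.05667 - 0.2825i)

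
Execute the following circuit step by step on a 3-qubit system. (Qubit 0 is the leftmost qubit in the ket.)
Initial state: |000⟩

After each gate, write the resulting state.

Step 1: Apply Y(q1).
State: i|010⟩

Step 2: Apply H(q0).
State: (1/√2)i|010⟩ + (1/√2)i|110⟩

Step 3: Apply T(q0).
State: (1/√2)i|010⟩ + (-1/2 + (1/2)i)|110⟩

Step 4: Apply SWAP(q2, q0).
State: (1/√2)i|010⟩ + (-1/2 + (1/2)i)|011⟩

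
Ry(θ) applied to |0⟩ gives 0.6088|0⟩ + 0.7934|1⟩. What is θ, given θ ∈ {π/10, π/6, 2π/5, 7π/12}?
7π/12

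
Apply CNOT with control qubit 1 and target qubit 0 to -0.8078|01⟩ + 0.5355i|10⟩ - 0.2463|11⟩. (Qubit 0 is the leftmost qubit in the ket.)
-0.2463|01⟩ + 0.5355i|10⟩ - 0.8078|11⟩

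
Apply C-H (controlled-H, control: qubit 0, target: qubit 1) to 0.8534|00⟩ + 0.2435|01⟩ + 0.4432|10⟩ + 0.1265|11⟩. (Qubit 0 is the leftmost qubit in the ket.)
0.8534|00⟩ + 0.2435|01⟩ + 0.4028|10⟩ + 0.2239|11⟩

C-H leaves the control-|0⟩ kets |00⟩, |01⟩ unchanged and applies H to qubit 1 on the control-|1⟩ pair (|10⟩, |11⟩).
H = [[1/√2, 1/√2], [1/√2, -1/√2]].
With a = amp(|10⟩) = 0.4432 and b = amp(|11⟩) = 0.1265:
new amp(|10⟩) = (1/√2)·a + (1/√2)·b = 0.4028
new amp(|11⟩) = (1/√2)·a + (-1/√2)·b = 0.2239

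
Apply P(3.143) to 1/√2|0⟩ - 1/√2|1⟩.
1/√2|0⟩ + (0.7071 + 0.0009951i)|1⟩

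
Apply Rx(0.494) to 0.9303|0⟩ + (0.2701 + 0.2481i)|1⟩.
(0.9627 - 0.06604i)|0⟩ + (0.2619 + 0.01312i)|1⟩

Rx(0.494) = [[cos(θ/2), −i·sin(θ/2)], [−i·sin(θ/2), cos(θ/2)]]; θ = 0.494, cos(θ/2) ≈ 0.96965, sin(θ/2) ≈ 0.244496.
With a = amp(|0⟩) = 0.9303 and b = amp(|1⟩) = (0.2701 + 0.2481i):
new amp(|0⟩) = (0.96965)·a + (-0.244496i)·b = (0.9627 - 0.06604i)
new amp(|1⟩) = (-0.244496i)·a + (0.96965)·b = (0.2619 + 0.01312i)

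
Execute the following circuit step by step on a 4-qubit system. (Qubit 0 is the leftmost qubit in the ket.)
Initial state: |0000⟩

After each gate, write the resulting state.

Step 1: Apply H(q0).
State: 1/√2|0000⟩ + 1/√2|1000⟩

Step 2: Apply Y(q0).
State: -(1/√2)i|0000⟩ + (1/√2)i|1000⟩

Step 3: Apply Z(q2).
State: -(1/√2)i|0000⟩ + (1/√2)i|1000⟩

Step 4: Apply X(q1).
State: -(1/√2)i|0100⟩ + (1/√2)i|1100⟩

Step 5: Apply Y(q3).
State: 1/√2|0101⟩ - 1/√2|1101⟩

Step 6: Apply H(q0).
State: |1101⟩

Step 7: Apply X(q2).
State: |1111⟩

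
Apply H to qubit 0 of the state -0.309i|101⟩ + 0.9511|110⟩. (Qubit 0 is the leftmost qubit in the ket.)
-0.2185i|001⟩ + 0.6725|010⟩ + 0.2185i|101⟩ - 0.6725|110⟩

H on qubit 0 mixes each pair of kets that differ only in qubit 0: amplitudes (a, b) of (|…0…⟩, |…1…⟩) become ((a + b)/√2, (a − b)/√2). Kets absent from the input have amplitude 0.
(|001⟩, |101⟩): (a, b) = (0, -0.309i) → (-0.2185i, 0.2185i)
(|010⟩, |110⟩): (a, b) = (0, 0.9511) → (0.6725, -0.6725)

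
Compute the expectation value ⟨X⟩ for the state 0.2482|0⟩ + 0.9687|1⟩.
0.4809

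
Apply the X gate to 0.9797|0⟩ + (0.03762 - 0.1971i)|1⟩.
(0.03762 - 0.1971i)|0⟩ + 0.9797|1⟩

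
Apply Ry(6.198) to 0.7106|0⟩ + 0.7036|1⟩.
-0.7399|0⟩ - 0.6727|1⟩

Ry(6.198) = [[cos(θ/2), −sin(θ/2)], [sin(θ/2), cos(θ/2)]]; θ = 6.198, cos(θ/2) ≈ -0.999093, sin(θ/2) ≈ 0.0425798.
With a = amp(|0⟩) = 0.7106 and b = amp(|1⟩) = 0.7036:
new amp(|0⟩) = (-0.999093)·a + (-0.0425798)·b = -0.7399
new amp(|1⟩) = (0.0425798)·a + (-0.999093)·b = -0.6727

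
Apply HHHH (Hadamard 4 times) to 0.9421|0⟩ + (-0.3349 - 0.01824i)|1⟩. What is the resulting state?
0.9421|0⟩ + (-0.3349 - 0.01824i)|1⟩

H² = I, so an even number of Hadamards cancels: H^4 = I and the state is unchanged.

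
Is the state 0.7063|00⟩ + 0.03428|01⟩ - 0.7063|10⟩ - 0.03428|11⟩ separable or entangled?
Separable

Writing the state as a|00⟩ + b|01⟩ + c|10⟩ + d|11⟩, it is a product state iff ad − bc = 0.
Here (a, b, c, d) = (0.7063, 0.03428, -0.7063, -0.03428): ad − bc = (0.7063)(-0.03428) − (0.03428)(-0.7063) = 0, so the state is separable.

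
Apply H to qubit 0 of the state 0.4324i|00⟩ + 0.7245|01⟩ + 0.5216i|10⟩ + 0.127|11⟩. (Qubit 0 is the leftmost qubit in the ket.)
0.6746i|00⟩ + 0.6021|01⟩ - 0.06307i|10⟩ + 0.4225|11⟩

H on qubit 0 mixes each pair of kets that differ only in qubit 0: amplitudes (a, b) of (|…0…⟩, |…1…⟩) become ((a + b)/√2, (a − b)/√2). Kets absent from the input have amplitude 0.
(|00⟩, |10⟩): (a, b) = (0.4324i, 0.5216i) → (0.6746i, -0.06307i)
(|01⟩, |11⟩): (a, b) = (0.7245, 0.127) → (0.6021, 0.4225)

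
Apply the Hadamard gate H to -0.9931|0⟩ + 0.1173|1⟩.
-0.6193|0⟩ - 0.7852|1⟩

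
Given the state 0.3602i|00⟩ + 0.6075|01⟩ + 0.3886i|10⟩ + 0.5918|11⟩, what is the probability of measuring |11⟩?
0.3502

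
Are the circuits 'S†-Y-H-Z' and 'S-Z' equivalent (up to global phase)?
No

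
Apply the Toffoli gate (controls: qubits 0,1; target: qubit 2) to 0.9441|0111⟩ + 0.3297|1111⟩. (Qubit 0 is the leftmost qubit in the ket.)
0.9441|0111⟩ + 0.3297|1101⟩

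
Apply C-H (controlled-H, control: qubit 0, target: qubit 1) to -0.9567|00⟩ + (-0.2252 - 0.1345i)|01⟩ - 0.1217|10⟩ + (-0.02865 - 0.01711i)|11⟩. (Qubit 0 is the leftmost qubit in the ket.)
-0.9567|00⟩ + (-0.2252 - 0.1345i)|01⟩ + (-0.1063 - 0.0121i)|10⟩ + (-0.0658 + 0.0121i)|11⟩

C-H leaves the control-|0⟩ kets |00⟩, |01⟩ unchanged and applies H to qubit 1 on the control-|1⟩ pair (|10⟩, |11⟩).
H = [[1/√2, 1/√2], [1/√2, -1/√2]].
With a = amp(|10⟩) = -0.1217 and b = amp(|11⟩) = (-0.02865 - 0.01711i):
new amp(|10⟩) = (1/√2)·a + (1/√2)·b = (-0.1063 - 0.0121i)
new amp(|11⟩) = (1/√2)·a + (-1/√2)·b = (-0.0658 + 0.0121i)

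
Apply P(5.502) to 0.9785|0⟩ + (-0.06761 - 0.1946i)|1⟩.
0.9785|0⟩ + (-0.185 - 0.09058i)|1⟩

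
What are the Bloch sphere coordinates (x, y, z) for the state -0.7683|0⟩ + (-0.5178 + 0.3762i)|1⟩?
(0.7957, -0.5781, 0.1806)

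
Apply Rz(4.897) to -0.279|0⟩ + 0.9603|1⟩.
(0.2146 + 0.1783i)|0⟩ + (-0.7387 + 0.6136i)|1⟩

Rz(4.897) = [[e^(−iθ/2), 0], [0, e^(iθ/2)]] with e^(±iθ/2) = cos(θ/2) ± i·sin(θ/2); θ = 4.897, cos(θ/2) ≈ -0.769274, sin(θ/2) ≈ 0.638919.
With a = amp(|0⟩) = -0.279 and b = amp(|1⟩) = 0.9603:
new amp(|0⟩) = (-0.769274 - 0.638919i)·a = (0.2146 + 0.1783i)
new amp(|1⟩) = (-0.769274 + 0.638919i)·b = (-0.7387 + 0.6136i)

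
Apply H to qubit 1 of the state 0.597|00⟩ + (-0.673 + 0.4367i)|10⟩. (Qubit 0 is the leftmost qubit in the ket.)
0.4221|00⟩ + 0.4221|01⟩ + (-0.4759 + 0.3088i)|10⟩ + (-0.4759 + 0.3088i)|11⟩

H on qubit 1 mixes each pair of kets that differ only in qubit 1: amplitudes (a, b) of (|…0…⟩, |…1…⟩) become ((a + b)/√2, (a − b)/√2). Kets absent from the input have amplitude 0.
(|00⟩, |01⟩): (a, b) = (0.597, 0) → (0.4221, 0.4221)
(|10⟩, |11⟩): (a, b) = ((-0.673 + 0.4367i), 0) → ((-0.4759 + 0.3088i), (-0.4759 + 0.3088i))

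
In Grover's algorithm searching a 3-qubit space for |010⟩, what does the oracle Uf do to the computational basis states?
Uf|x⟩ = -|x⟩ if x = 010, else |x⟩ (phase flip on target)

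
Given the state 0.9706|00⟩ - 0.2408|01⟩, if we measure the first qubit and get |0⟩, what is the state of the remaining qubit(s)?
0.9706|0⟩ - 0.2408|1⟩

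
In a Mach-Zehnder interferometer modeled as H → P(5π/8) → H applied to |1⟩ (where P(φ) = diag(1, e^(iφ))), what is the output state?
(0.6913 - 0.4619i)|0⟩ + (0.3087 + 0.4619i)|1⟩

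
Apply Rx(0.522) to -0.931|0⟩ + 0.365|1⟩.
(-0.8995 - 0.09419i)|0⟩ + (0.3526 + 0.2402i)|1⟩

Rx(0.522) = [[cos(θ/2), −i·sin(θ/2)], [−i·sin(θ/2), cos(θ/2)]]; θ = 0.522, cos(θ/2) ≈ 0.966132, sin(θ/2) ≈ 0.258047.
With a = amp(|0⟩) = -0.931 and b = amp(|1⟩) = 0.365:
new amp(|0⟩) = (0.966132)·a + (-0.258047i)·b = (-0.8995 - 0.09419i)
new amp(|1⟩) = (-0.258047i)·a + (0.966132)·b = (0.3526 + 0.2402i)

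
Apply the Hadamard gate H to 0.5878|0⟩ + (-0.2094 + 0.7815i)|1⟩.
(0.2676 + 0.5526i)|0⟩ + (0.5637 - 0.5526i)|1⟩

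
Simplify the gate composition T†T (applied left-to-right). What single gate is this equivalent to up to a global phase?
I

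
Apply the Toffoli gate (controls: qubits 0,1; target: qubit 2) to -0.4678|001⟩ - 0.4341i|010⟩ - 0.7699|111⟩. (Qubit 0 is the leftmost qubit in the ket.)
-0.4678|001⟩ - 0.4341i|010⟩ - 0.7699|110⟩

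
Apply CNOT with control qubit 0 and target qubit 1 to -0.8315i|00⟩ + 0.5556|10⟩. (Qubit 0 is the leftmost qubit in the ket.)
-0.8315i|00⟩ + 0.5556|11⟩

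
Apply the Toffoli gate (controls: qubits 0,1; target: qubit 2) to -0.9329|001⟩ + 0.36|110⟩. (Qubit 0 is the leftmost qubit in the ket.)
-0.9329|001⟩ + 0.36|111⟩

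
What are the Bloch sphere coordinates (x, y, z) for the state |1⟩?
(0, 0, -1)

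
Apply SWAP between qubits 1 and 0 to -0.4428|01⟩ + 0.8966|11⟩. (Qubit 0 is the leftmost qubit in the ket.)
-0.4428|10⟩ + 0.8966|11⟩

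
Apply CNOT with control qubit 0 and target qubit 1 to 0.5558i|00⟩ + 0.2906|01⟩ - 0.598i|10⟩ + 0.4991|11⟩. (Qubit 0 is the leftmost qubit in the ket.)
0.5558i|00⟩ + 0.2906|01⟩ + 0.4991|10⟩ - 0.598i|11⟩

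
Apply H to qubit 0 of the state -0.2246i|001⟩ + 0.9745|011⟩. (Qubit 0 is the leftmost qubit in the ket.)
-0.1588i|001⟩ + 0.6891|011⟩ - 0.1588i|101⟩ + 0.6891|111⟩

H on qubit 0 mixes each pair of kets that differ only in qubit 0: amplitudes (a, b) of (|…0…⟩, |…1…⟩) become ((a + b)/√2, (a − b)/√2). Kets absent from the input have amplitude 0.
(|001⟩, |101⟩): (a, b) = (-0.2246i, 0) → (-0.1588i, -0.1588i)
(|011⟩, |111⟩): (a, b) = (0.9745, 0) → (0.6891, 0.6891)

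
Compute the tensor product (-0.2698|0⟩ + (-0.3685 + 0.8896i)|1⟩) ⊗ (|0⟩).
-0.2698|00⟩ + (-0.3685 + 0.8896i)|10⟩

amp(|b₁b₂…⟩) = product of the factor amplitudes for bits b₁, b₂, …; only kets whose every factor amplitude is nonzero survive.
|00⟩: (-0.2698)(1) = -0.2698
|10⟩: (-0.3685 + 0.8896i)(1) = (-0.3685 + 0.8896i)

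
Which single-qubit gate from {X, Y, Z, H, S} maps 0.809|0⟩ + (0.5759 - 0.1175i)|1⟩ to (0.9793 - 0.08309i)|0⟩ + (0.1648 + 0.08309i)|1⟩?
H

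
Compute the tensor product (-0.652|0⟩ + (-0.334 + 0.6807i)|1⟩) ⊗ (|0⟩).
-0.652|00⟩ + (-0.334 + 0.6807i)|10⟩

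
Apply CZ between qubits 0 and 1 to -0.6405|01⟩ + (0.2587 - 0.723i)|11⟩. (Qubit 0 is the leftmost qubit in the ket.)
-0.6405|01⟩ + (-0.2587 + 0.723i)|11⟩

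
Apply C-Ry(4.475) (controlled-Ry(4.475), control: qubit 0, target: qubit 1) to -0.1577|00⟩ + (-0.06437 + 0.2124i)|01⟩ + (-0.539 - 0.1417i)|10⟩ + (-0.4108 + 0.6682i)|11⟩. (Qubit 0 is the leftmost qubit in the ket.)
-0.1577|00⟩ + (-0.06437 + 0.2124i)|01⟩ + (0.6562 - 0.4375i)|10⟩ + (-0.1695 - 0.5246i)|11⟩

C-Ry(4.475) leaves the control-|0⟩ kets |00⟩, |01⟩ unchanged and applies Ry(4.475) to qubit 1 on the control-|1⟩ pair (|10⟩, |11⟩).
Ry(4.475) = [[cos(θ/2), −sin(θ/2)], [sin(θ/2), cos(θ/2)]]; θ = 4.475, cos(θ/2) ≈ -0.618399, sin(θ/2) ≈ 0.785864.
With a = amp(|10⟩) = (-0.539 - 0.1417i) and b = amp(|11⟩) = (-0.4108 + 0.6682i):
new amp(|10⟩) = (-0.618399)·a + (-0.785864)·b = (0.6562 - 0.4375i)
new amp(|11⟩) = (0.785864)·a + (-0.618399)·b = (-0.1695 - 0.5246i)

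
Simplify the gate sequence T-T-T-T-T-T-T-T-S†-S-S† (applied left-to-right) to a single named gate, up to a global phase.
S†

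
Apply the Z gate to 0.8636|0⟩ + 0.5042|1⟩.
0.8636|0⟩ - 0.5042|1⟩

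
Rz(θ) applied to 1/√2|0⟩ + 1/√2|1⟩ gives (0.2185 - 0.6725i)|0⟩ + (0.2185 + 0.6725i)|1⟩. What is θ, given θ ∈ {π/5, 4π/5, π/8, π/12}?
4π/5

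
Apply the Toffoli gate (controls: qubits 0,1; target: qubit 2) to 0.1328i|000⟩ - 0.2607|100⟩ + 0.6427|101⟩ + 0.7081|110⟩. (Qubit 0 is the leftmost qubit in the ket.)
0.1328i|000⟩ - 0.2607|100⟩ + 0.6427|101⟩ + 0.7081|111⟩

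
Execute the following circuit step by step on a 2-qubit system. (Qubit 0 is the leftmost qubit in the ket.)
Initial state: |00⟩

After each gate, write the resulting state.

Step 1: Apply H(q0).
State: 1/√2|00⟩ + 1/√2|10⟩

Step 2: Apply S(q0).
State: 1/√2|00⟩ + (1/√2)i|10⟩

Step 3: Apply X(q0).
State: (1/√2)i|00⟩ + 1/√2|10⟩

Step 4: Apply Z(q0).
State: (1/√2)i|00⟩ - 1/√2|10⟩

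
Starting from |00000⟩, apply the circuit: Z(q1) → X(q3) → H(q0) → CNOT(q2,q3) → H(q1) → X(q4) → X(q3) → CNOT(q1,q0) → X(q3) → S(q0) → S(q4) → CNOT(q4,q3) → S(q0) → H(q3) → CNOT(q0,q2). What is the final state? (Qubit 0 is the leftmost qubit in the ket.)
(1/√8)i|00001⟩ + (1/√8)i|00011⟩ + (1/√8)i|01001⟩ + (1/√8)i|01011⟩ - (1/√8)i|10101⟩ - (1/√8)i|10111⟩ - (1/√8)i|11101⟩ - (1/√8)i|11111⟩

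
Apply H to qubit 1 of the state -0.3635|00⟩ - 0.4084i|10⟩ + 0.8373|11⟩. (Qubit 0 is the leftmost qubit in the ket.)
-0.257|00⟩ - 0.257|01⟩ + (0.5921 - 0.2888i)|10⟩ + (-0.5921 - 0.2888i)|11⟩

H on qubit 1 mixes each pair of kets that differ only in qubit 1: amplitudes (a, b) of (|…0…⟩, |…1…⟩) become ((a + b)/√2, (a − b)/√2). Kets absent from the input have amplitude 0.
(|00⟩, |01⟩): (a, b) = (-0.3635, 0) → (-0.257, -0.257)
(|10⟩, |11⟩): (a, b) = (-0.4084i, 0.8373) → ((0.5921 - 0.2888i), (-0.5921 - 0.2888i))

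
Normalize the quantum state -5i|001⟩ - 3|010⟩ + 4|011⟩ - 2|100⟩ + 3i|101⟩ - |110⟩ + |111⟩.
-0.6202i|001⟩ - 0.3721|010⟩ + 0.4961|011⟩ - 0.2481|100⟩ + 0.3721i|101⟩ - 0.124|110⟩ + 0.124|111⟩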